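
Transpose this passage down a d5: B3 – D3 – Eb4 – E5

A diminished fifth down from B3 gives E#3.
D3: a fifth down reaches G, and 6 semitones makes it G#2.
A diminished fifth down from Eb4 gives A3.
E5: a fifth down reaches A, and 6 semitones makes it A#4.

E#3 G#2 A3 A#4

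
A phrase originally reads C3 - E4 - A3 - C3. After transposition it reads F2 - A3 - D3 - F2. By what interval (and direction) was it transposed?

Take the first pair: C3 → F2. C to F spans 5 letter names, so the interval is some kind of fifth.
F2 to C3 is 7 semitones, which makes it a perfect fifth; the second version is lower, so the direction is down.
Checking another pair — C3 → F2 — gives the same interval.

down a perfect fifth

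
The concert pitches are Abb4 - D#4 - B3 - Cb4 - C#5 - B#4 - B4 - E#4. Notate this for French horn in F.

The French horn in F sounds a perfect fifth below written, so the written part must be a perfect fifth above concert — transpose each note up.
Abb4 gives Ebb5
D#4 gives A#4
B3 gives F#4
Cb4 gives Gb4
C#5 gives G#5
B#4 gives F##5
B4 gives F#5
E#4 gives B#4

Ebb5 A#4 F#4 Gb4 G#5 F##5 F#5 B#4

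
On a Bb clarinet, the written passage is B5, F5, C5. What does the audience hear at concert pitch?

A5 Eb5 Bb4

Written C4 on the Bb clarinet sounds as Bb3, a major second lower; apply that shift to every note.
B5 → A5
F5 → Eb5
C5 → Bb4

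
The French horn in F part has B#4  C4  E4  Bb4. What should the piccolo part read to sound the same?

First find concert pitch: the French horn in F sounds a perfect fifth below written, so B#4 C4 E4 Bb4 sounds E#4 F3 A3 Eb4.
Then write for piccolo: it sounds a perfect octave above written, so the part must be a perfect octave below concert.
E#4 → E#3
F3 → F2
A3 → A2
Eb4 → Eb3

E#3 F2 A2 Eb3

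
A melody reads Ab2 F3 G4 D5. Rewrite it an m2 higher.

Ab2 → Bbb2
F3 → Gb3
G4 → Ab4
D5 → Eb5

Bbb2 Gb3 Ab4 Eb5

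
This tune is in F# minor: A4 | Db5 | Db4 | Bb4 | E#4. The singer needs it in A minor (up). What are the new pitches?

C5 Fb5 Fb4 Db5 G#4

F# minor to A minor up is a minor third, so every note moves up by that interval.
A4 gives C5
Db5 gives Fb5
Db4 gives Fb4
Bb4 gives Db5
E#4 gives G#4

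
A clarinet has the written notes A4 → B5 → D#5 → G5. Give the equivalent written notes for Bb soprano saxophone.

First find concert pitch: the A clarinet sounds a minor third below written, so A4 B5 D#5 G5 sounds F#4 G#5 B#4 E5.
Then write for Bb soprano saxophone: it sounds a major second below written, so the part must be a major second above concert.
F#4 → G#4
G#5 → A#5
B#4 → C##5
E5 → F#5

G#4 A#5 C##5 F#5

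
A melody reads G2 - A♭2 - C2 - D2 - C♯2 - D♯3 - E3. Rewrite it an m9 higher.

Ab3 Bbb3 Db3 Eb3 D3 E4 F4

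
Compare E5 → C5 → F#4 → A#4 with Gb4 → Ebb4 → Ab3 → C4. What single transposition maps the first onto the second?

Take the first pair: E5 → Gb4. E to G spans 6 letter names, so the interval is some kind of sixth.
Gb4 to E5 is 10 semitones, which makes it an augmented sixth; the second version is lower, so the direction is down.
Checking another pair — A#4 → C4 — gives the same interval.

down an augmented sixth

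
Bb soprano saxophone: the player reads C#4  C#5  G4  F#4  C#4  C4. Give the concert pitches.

Written C4 on the Bb soprano saxophone sounds as Bb3, a major second lower; apply that shift to every note.
C#4 -> B3
C#5 -> B4
G4 -> F4
F#4 -> E4
C#4 -> B3
C4 -> Bb3

B3 B4 F4 E4 B3 Bb3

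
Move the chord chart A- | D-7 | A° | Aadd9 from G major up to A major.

G major up to A major is a major second; each chord root moves by that interval while the quality stays the same.
A-: root A up a major second → B, giving B-.
D-7: root D up a major second → E, giving E-7.
A°: root A up a major second → B, giving B°.
Aadd9: root A up a major second → B, giving Badd9.

B- E-7 B° Badd9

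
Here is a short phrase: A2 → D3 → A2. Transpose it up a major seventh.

G#3 C#4 G#3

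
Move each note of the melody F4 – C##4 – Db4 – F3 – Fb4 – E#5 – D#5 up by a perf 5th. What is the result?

C5 G##4 Ab4 C4 Cb5 B#5 A#5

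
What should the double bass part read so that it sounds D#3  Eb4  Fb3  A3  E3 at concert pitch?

D#4 Eb5 Fb4 A4 E4

Written C4 sounds as C3 on the double bass, so concert pitches are written a perfect octave up.
D#3 gives D#4
Eb4 gives Eb5
Fb3 gives Fb4
A3 gives A4
E3 gives E4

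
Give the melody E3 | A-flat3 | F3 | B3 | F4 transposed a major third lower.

E3 becomes C3
Ab3 becomes Fb3
F3 becomes Db3
B3 becomes G3
F4 becomes Db4

C3 Fb3 Db3 G3 Db4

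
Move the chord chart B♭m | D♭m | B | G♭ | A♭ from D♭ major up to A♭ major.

Fm Abm F# Db Eb

D♭ major up to A♭ major is a perfect fifth; each chord root moves by that interval while the quality stays the same.
B♭m: root B♭ up a perfect fifth → F, giving Fm.
D♭m: root D♭ up a perfect fifth → Ab, giving Abm.
B: root B up a perfect fifth → F#, giving F#.
G♭: root G♭ up a perfect fifth → Db, giving Db.
A♭: root A♭ up a perfect fifth → Eb, giving Eb.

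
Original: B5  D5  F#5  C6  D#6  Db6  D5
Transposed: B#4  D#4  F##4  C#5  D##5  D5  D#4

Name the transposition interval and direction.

down a diminished octave

Take the first pair: B5 → B#4. B to B spans 8 letter names, so the interval is some kind of octave.
B#4 to B5 is 11 semitones, which makes it a diminished octave; the second version is lower, so the direction is down.
Checking another pair — D5 → D#4 — gives the same interval.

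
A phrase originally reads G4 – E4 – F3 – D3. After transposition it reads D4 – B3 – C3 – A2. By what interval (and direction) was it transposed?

down a perfect fourth

From G4 to D4 is 4 letter names — a fourth of some quality.
D4 to G4 is 5 semitones, which makes it a perfect fourth; the second version is lower, so the direction is down.
Checking another pair — D3 → A2 — gives the same interval.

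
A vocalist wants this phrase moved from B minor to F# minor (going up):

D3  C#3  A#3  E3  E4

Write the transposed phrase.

A3 G#3 E#4 B3 B4

B minor to F# minor up is a perfect fifth, so every note moves up by that interval.
D3 becomes A3
C#3 becomes G#3
A#3 becomes E#4
E3 becomes B3
E4 becomes B4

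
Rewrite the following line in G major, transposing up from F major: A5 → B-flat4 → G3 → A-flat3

B5 C5 A3 Bb3

From F up to G is a major second; apply that to each pitch.
A5 gives B5
Bb4 gives C5
G3 gives A3
Ab3 gives Bb3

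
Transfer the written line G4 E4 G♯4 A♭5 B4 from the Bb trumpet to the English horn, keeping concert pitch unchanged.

C5 A4 C#5 Db6 E5

First find concert pitch: the Bb trumpet sounds a major second below written, so G4 E4 G♯4 A♭5 B4 sounds F4 D4 F#4 Gb5 A4.
Then write for English horn: it sounds a perfect fifth below written, so the part must be a perfect fifth above concert.
F4 → C5
D4 → A4
F#4 → C#5
Gb5 → Db6
A4 → E5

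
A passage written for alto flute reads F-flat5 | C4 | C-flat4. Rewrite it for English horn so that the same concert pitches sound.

First find concert pitch: the alto flute sounds a perfect fourth below written, so F-flat5 C4 C-flat4 sounds Cb5 G3 Gb3.
Then write for English horn: it sounds a perfect fifth below written, so the part must be a perfect fifth above concert.
Cb5 → Gb5
G3 → D4
Gb3 → Db4

Gb5 D4 Db4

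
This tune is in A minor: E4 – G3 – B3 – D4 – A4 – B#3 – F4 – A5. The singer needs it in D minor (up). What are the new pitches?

A minor to D minor up is a perfect fourth, so every note moves up by that interval.
E4 -> A4
G3 -> C4
B3 -> E4
D4 -> G4
A4 -> D5
B#3 -> E#4
F4 -> Bb4
A5 -> D6

A4 C4 E4 G4 D5 E#4 Bb4 D6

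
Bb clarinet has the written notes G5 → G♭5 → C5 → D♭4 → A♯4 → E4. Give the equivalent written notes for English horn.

C6 Cb6 F5 Gb4 D#5 A4

First find concert pitch: the Bb clarinet sounds a major second below written, so G5 G♭5 C5 D♭4 A♯4 E4 sounds F5 Fb5 Bb4 Cb4 G#4 D4.
Then write for English horn: it sounds a perfect fifth below written, so the part must be a perfect fifth above concert.
F5 → C6
Fb5 → Cb6
Bb4 → F5
Cb4 → Gb4
G#4 → D#5
D4 → A4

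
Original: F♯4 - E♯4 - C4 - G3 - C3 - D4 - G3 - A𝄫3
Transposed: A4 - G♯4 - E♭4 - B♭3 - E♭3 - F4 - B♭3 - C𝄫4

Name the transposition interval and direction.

From F#4 to A4 is 3 letter names — a third of some quality.
F#4 to A4 is 3 semitones, which makes it a minor third; the second version is higher, so the direction is up.
Checking another pair — Abb3 → Cbb4 — gives the same interval.

up a minor third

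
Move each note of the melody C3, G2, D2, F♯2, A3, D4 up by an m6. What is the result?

Ab3 Eb3 Bb2 D3 F4 Bb4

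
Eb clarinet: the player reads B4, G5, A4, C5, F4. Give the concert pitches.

Written C4 on the Eb clarinet sounds as Eb4, a minor third higher; apply that shift to every note.
B4 becomes D5
G5 becomes Bb5
A4 becomes C5
C5 becomes Eb5
F4 becomes Ab4

D5 Bb5 C5 Eb5 Ab4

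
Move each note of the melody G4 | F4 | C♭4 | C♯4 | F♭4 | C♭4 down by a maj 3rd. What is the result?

Eb4 Db4 Abb3 A3 Dbb4 Abb3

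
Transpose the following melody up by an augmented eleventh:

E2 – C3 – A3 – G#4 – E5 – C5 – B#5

E2 up an augmented eleventh is A#3.
C3 up an augmented eleventh is F#4.
A3 up an augmented eleventh is D#5.
G#4: an eleventh up reaches C, and 18 semitones makes it C##6.
E5: an eleventh up reaches A, and 18 semitones makes it A#6.
C5 up an augmented eleventh is F#6.
An augmented eleventh up from B#5 gives E##7.

A#3 F#4 D#5 C##6 A#6 F#6 E##7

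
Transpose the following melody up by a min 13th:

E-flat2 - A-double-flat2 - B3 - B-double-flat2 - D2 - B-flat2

Eb2: a thirteenth up reaches C, and 20 semitones makes it Cb4.
A minor thirteenth up from Abb2 gives Fbb4.
B3: a thirteenth up reaches G, and 20 semitones makes it G5.
Bbb2 up a minor thirteenth is Gbb4.
A minor thirteenth up from D2 gives Bb3.
Bb2: a thirteenth up reaches G, and 20 semitones makes it Gb4.

Cb4 Fbb4 G5 Gbb4 Bb3 Gb4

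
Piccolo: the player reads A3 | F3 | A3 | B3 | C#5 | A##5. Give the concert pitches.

A4 F4 A4 B4 C#6 A##6

The piccolo sounds a perfect octave above written, so transpose each written note up a perfect octave.
A3 gives A4
F3 gives F4
A3 gives A4
B3 gives B4
C#5 gives C#6
A##5 gives A##6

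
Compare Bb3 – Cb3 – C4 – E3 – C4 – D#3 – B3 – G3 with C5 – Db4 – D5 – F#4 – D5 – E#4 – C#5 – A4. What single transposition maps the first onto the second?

up a major ninth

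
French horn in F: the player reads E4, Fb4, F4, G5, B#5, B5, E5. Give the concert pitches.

Written C4 on the French horn in F sounds as F3, a perfect fifth lower; apply that shift to every note.
E4 → A3
Fb4 → Bbb3
F4 → Bb3
G5 → C5
B#5 → E#5
B5 → E5
E5 → A4

A3 Bbb3 Bb3 C5 E#5 E5 A4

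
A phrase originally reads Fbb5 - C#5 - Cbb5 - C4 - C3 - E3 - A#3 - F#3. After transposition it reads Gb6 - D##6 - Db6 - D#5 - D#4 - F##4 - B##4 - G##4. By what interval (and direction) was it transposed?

up an augmented ninth

Take the first pair: Fbb5 → Gb6. F to G spans 9 letter names, so the interval is some kind of ninth.
Fbb5 to Gb6 is 15 semitones, which makes it an augmented ninth; the second version is higher, so the direction is up.
Checking another pair — F#3 → G##4 — gives the same interval.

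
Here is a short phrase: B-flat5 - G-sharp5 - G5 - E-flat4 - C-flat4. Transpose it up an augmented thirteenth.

G#7 E##7 E#7 C#6 A5

Bb5 gives G#7
G#5 gives E##7
G5 gives E#7
Eb4 gives C#6
Cb4 gives A5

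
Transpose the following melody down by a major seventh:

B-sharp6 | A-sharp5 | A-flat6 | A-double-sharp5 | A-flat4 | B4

B#6 becomes C#6
A#5 becomes B4
Ab6 becomes Bbb5
A##5 becomes B#4
Ab4 becomes Bbb3
B4 becomes C4

C#6 B4 Bbb5 B#4 Bbb3 C4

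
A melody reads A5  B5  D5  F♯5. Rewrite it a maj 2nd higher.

B5 C#6 E5 G#5

A major second up from A5 gives B5.
B5: a second up reaches C, and 2 semitones makes it C#6.
A major second up from D5 gives E5.
A major second up from F#5 gives G#5.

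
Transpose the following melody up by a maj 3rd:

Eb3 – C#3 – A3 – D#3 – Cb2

G3 E#3 C#4 F##3 Eb2

Eb3 to G3
C#3 to E#3
A3 to C#4
D#3 to F##3
Cb2 to Eb2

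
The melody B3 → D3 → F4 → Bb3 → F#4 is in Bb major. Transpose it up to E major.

From Bb up to E is an augmented fourth; apply that to each pitch.
B3 -> E#4
D3 -> G#3
F4 -> B4
Bb3 -> E4
F#4 -> B#4

E#4 G#3 B4 E4 B#4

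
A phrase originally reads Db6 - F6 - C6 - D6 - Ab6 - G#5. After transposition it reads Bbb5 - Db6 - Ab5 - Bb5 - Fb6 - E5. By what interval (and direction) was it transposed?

down a major third

From Db6 to Bbb5 is 3 letter names — a third of some quality.
Bbb5 to Db6 is 4 semitones, which makes it a major third; the second version is lower, so the direction is down.
Checking another pair — G#5 → E5 — gives the same interval.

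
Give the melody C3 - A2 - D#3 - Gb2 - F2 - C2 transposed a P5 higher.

G3 E3 A#3 Db3 C3 G2

C3 up a perfect fifth is G3.
A perfect fifth up from A2 gives E3.
D#3: a fifth up reaches A, and 7 semitones makes it A#3.
Gb2: a fifth up reaches D, and 7 semitones makes it Db3.
A perfect fifth up from F2 gives C3.
A perfect fifth up from C2 gives G2.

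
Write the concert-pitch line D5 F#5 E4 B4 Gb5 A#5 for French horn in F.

A5 C#6 B4 F#5 Db6 E#6

The French horn in F sounds a perfect fifth below written, so the written part must be a perfect fifth above concert — transpose each note up.
D5 → A5
F#5 → C#6
E4 → B4
B4 → F#5
Gb5 → Db6
A#5 → E#6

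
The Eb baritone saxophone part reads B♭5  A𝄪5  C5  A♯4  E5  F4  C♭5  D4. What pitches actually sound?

Db4 C##4 Eb3 C#3 G3 Ab2 Ebb3 F2

The Eb baritone saxophone sounds a major thirteenth below written, so transpose each written note down a major thirteenth.
Bb5 -> Db4
A##5 -> C##4
C5 -> Eb3
A#4 -> C#3
E5 -> G3
F4 -> Ab2
Cb5 -> Ebb3
D4 -> F2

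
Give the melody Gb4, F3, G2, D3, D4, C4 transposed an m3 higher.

Bbb4 Ab3 Bb2 F3 F4 Eb4

Gb4 -> Bbb4
F3 -> Ab3
G2 -> Bb2
D3 -> F3
D4 -> F4
C4 -> Eb4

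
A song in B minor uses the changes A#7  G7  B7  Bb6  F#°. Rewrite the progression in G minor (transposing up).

B minor up to G minor is a minor sixth; each chord root moves by that interval while the quality stays the same.
A#7: root A# up a minor sixth → F#, giving F#7.
G7: root G up a minor sixth → Eb, giving Eb7.
B7: root B up a minor sixth → G, giving G7.
Bb6: root Bb up a minor sixth → Gb, giving Gb6.
F#°: root F# up a minor sixth → D, giving D°.

F#7 Eb7 G7 Gb6 D°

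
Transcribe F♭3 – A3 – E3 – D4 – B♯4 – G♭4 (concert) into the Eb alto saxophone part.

Written C4 sounds as Eb3 on the Eb alto saxophone, so concert pitches are written a major sixth up.
Fb3 becomes Db4
A3 becomes F#4
E3 becomes C#4
D4 becomes B4
B#4 becomes G##5
Gb4 becomes Eb5

Db4 F#4 C#4 B4 G##5 Eb5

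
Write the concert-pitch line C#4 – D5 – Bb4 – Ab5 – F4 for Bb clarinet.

D#4 E5 C5 Bb5 G4

The Bb clarinet sounds a major second below written, so the written part must be a major second above concert — transpose each note up.
C#4 gives D#4
D5 gives E5
Bb4 gives C5
Ab5 gives Bb5
F4 gives G4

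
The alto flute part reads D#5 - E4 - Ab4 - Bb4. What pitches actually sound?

The alto flute sounds a perfect fourth below written, so transpose each written note down a perfect fourth.
D#5 -> A#4
E4 -> B3
Ab4 -> Eb4
Bb4 -> F4

A#4 B3 Eb4 F4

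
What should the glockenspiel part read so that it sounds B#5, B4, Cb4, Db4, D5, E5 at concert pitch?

B#3 B2 Cb2 Db2 D3 E3

The glockenspiel sounds a perfect fifteenth above written, so the written part must be a perfect fifteenth below concert — transpose each note down.
B#5 gives B#3
B4 gives B2
Cb4 gives Cb2
Db4 gives Db2
D5 gives D3
E5 gives E3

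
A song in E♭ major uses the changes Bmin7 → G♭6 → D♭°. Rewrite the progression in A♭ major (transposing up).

E♭ major up to A♭ major is a perfect fourth; each chord root moves by that interval while the quality stays the same.
Bmin7: root B up a perfect fourth → E, giving Emin7.
G♭6: root G♭ up a perfect fourth → Cb, giving Cb6.
D♭°: root D♭ up a perfect fourth → Gb, giving Gb°.

Emin7 Cb6 Gb°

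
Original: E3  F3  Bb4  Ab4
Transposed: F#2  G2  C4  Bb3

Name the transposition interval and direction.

Take the first pair: E3 → F#2. E to F spans 7 letter names, so the interval is some kind of seventh.
F#2 to E3 is 10 semitones, which makes it a minor seventh; the second version is lower, so the direction is down.
Checking another pair — Ab4 → Bb3 — gives the same interval.

down a minor seventh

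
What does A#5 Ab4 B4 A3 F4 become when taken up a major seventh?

G##6 G5 A#5 G#4 E5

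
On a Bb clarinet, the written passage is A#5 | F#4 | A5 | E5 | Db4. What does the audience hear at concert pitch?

The Bb clarinet sounds a major second below written, so transpose each written note down a major second.
A#5 becomes G#5
F#4 becomes E4
A5 becomes G5
E5 becomes D5
Db4 becomes Cb4

G#5 E4 G5 D5 Cb4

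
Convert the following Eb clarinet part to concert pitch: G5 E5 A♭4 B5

Bb5 G5 Cb5 D6

Written C4 on the Eb clarinet sounds as Eb4, a minor third higher; apply that shift to every note.
G5 gives Bb5
E5 gives G5
Ab4 gives Cb5
B5 gives D6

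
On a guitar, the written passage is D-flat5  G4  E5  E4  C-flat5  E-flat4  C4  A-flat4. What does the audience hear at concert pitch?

Db4 G3 E4 E3 Cb4 Eb3 C3 Ab3

The guitar sounds a perfect octave below written, so transpose each written note down a perfect octave.
Db5 to Db4
G4 to G3
E5 to E4
E4 to E3
Cb5 to Cb4
Eb4 to Eb3
C4 to C3
Ab4 to Ab3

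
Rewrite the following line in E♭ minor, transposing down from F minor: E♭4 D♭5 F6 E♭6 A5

Db4 Cb5 Eb6 Db6 G5

F minor to E♭ minor down is a major second, so every note moves down by that interval.
Eb4 -> Db4
Db5 -> Cb5
F6 -> Eb6
Eb6 -> Db6
A5 -> G5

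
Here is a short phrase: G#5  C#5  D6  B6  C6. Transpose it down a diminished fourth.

D##5 G##4 A#5 F##6 G#5

A diminished fourth down from G#5 gives D##5.
C#5: a fourth down reaches G, and 4 semitones makes it G##4.
A diminished fourth down from D6 gives A#5.
B6 down a diminished fourth is F##6.
C6 down a diminished fourth is G#5.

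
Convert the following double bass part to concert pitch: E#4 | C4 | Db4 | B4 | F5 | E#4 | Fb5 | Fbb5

The double bass sounds a perfect octave below written, so transpose each written note down a perfect octave.
E#4 to E#3
C4 to C3
Db4 to Db3
B4 to B3
F5 to F4
E#4 to E#3
Fb5 to Fb4
Fbb5 to Fbb4

E#3 C3 Db3 B3 F4 E#3 Fb4 Fbb4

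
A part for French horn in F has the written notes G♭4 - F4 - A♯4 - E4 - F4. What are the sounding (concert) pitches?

Cb4 Bb3 D#4 A3 Bb3

The French horn in F sounds a perfect fifth below written, so transpose each written note down a perfect fifth.
Gb4 -> Cb4
F4 -> Bb3
A#4 -> D#4
E4 -> A3
F4 -> Bb3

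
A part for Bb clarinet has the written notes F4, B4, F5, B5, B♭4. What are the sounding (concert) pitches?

Eb4 A4 Eb5 A5 Ab4

Written C4 on the Bb clarinet sounds as Bb3, a major second lower; apply that shift to every note.
F4 to Eb4
B4 to A4
F5 to Eb5
B5 to A5
Bb4 to Ab4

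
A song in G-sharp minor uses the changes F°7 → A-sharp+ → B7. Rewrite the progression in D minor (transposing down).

Cb°7 E+ F7

G-sharp minor down to D minor is an augmented fourth; each chord root moves by that interval while the quality stays the same.
F°7: root F down an augmented fourth → Cb, giving Cb°7.
A-sharp+: root A-sharp down an augmented fourth → E, giving E+.
B7: root B down an augmented fourth → F, giving F7.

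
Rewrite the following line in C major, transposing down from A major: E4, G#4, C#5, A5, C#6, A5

G3 B3 E4 C5 E5 C5

A major to C major down is a major sixth, so every note moves down by that interval.
E4 → G3
G#4 → B3
C#5 → E4
A5 → C5
C#6 → E5
A5 → C5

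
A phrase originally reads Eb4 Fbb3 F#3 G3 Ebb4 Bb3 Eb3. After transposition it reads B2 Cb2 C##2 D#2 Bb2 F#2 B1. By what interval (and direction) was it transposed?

Take the first pair: Eb4 → B2. E to B spans 11 letter names, so the interval is some kind of eleventh.
B2 to Eb4 is 16 semitones, which makes it a diminished eleventh; the second version is lower, so the direction is down.
Checking another pair — Eb3 → B1 — gives the same interval.

down a diminished eleventh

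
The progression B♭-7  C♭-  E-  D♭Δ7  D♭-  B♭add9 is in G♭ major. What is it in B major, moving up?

G♭ major up to B major is an augmented third; each chord root moves by that interval while the quality stays the same.
B♭-7: root B♭ up an augmented third → D#, giving D#-7.
C♭-: root C♭ up an augmented third → E, giving E-.
E-: root E up an augmented third → G##, giving G##-.
D♭Δ7: root D♭ up an augmented third → F#, giving F#Δ7.
D♭-: root D♭ up an augmented third → F#, giving F#-.
B♭add9: root B♭ up an augmented third → D#, giving D#add9.

D#-7 E- G##- F#Δ7 F#- D#add9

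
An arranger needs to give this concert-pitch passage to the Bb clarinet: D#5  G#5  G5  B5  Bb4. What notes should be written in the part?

E#5 A#5 A5 C#6 C5

Written C4 sounds as Bb3 on the Bb clarinet, so concert pitches are written a major second up.
D#5 → E#5
G#5 → A#5
G5 → A5
B5 → C#6
Bb4 → C5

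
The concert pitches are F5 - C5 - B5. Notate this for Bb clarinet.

G5 D5 C#6

The Bb clarinet sounds a major second below written, so the written part must be a major second above concert — transpose each note up.
F5 gives G5
C5 gives D5
B5 gives C#6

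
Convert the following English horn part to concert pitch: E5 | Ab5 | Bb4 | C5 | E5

A4 Db5 Eb4 F4 A4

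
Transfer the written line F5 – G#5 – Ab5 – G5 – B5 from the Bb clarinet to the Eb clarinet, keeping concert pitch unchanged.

First find concert pitch: the Bb clarinet sounds a major second below written, so F5 G#5 Ab5 G5 B5 sounds Eb5 F#5 Gb5 F5 A5.
Then write for Eb clarinet: it sounds a minor third above written, so the part must be a minor third below concert.
Eb5 → C5
F#5 → D#5
Gb5 → Eb5
F5 → D5
A5 → F#5

C5 D#5 Eb5 D5 F#5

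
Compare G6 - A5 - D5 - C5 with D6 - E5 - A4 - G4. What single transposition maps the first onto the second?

Take the first pair: G6 → D6. G to D spans 4 letter names, so the interval is some kind of fourth.
D6 to G6 is 5 semitones, which makes it a perfect fourth; the second version is lower, so the direction is down.
Checking another pair — C5 → G4 — gives the same interval.

down a perfect fourth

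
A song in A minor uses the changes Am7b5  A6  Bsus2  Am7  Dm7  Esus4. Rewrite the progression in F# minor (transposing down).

A minor down to F# minor is a minor third; each chord root moves by that interval while the quality stays the same.
Am7b5: root A down a minor third → F#, giving F#m7b5.
A6: root A down a minor third → F#, giving F#6.
Bsus2: root B down a minor third → G#, giving G#sus2.
Am7: root A down a minor third → F#, giving F#m7.
Dm7: root D down a minor third → B, giving Bm7.
Esus4: root E down a minor third → C#, giving C#sus4.

F#m7b5 F#6 G#sus2 F#m7 Bm7 C#sus4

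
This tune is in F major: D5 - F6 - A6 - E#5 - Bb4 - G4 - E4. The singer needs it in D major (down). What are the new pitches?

From F down to D is a minor third; apply that to each pitch.
D5 becomes B4
F6 becomes D6
A6 becomes F#6
E#5 becomes C##5
Bb4 becomes G4
G4 becomes E4
E4 becomes C#4

B4 D6 F#6 C##5 G4 E4 C#4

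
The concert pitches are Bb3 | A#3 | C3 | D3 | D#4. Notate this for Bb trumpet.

C4 B#3 D3 E3 E#4

The Bb trumpet sounds a major second below written, so the written part must be a major second above concert — transpose each note up.
Bb3 -> C4
A#3 -> B#3
C3 -> D3
D3 -> E3
D#4 -> E#4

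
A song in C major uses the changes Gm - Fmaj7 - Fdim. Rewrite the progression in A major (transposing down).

C major down to A major is a minor third; each chord root moves by that interval while the quality stays the same.
Gm: root G down a minor third → E, giving Em.
Fmaj7: root F down a minor third → D, giving Dmaj7.
Fdim: root F down a minor third → D, giving Ddim.

Em Dmaj7 Ddim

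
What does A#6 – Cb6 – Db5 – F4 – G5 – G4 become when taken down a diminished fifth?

D##6 F5 G4 B3 C#5 C#4

A#6 to D##6
Cb6 to F5
Db5 to G4
F4 to B3
G5 to C#5
G4 to C#4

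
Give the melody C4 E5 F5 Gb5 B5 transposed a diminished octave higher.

Cb5 Eb6 Fb6 Gbb6 Bb6

A diminished octave up from C4 gives Cb5.
A diminished octave up from E5 gives Eb6.
A diminished octave up from F5 gives Fb6.
Gb5: an octave up reaches G, and 11 semitones makes it Gbb6.
A diminished octave up from B5 gives Bb6.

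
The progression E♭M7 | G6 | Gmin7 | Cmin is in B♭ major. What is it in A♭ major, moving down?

DbM7 F6 Fmin7 Bbmin

B♭ major down to A♭ major is a major second; each chord root moves by that interval while the quality stays the same.
E♭M7: root E♭ down a major second → Db, giving DbM7.
G6: root G down a major second → F, giving F6.
Gmin7: root G down a major second → F, giving Fmin7.
Cmin: root C down a major second → Bb, giving Bbmin.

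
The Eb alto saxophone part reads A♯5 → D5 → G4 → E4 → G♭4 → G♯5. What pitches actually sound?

Written C4 on the Eb alto saxophone sounds as Eb3, a major sixth lower; apply that shift to every note.
A#5 gives C#5
D5 gives F4
G4 gives Bb3
E4 gives G3
Gb4 gives Bbb3
G#5 gives B4

C#5 F4 Bb3 G3 Bbb3 B4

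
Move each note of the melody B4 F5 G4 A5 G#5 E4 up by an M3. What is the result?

B4 becomes D#5
F5 becomes A5
G4 becomes B4
A5 becomes C#6
G#5 becomes B#5
E4 becomes G#4

D#5 A5 B4 C#6 B#5 G#4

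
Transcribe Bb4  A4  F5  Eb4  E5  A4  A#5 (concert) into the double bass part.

Bb5 A5 F6 Eb5 E6 A5 A#6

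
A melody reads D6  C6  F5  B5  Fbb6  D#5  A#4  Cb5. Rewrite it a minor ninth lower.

C#5 B4 E4 A#4 Ebb5 C##4 G##3 Bb3

D6 → C#5
C6 → B4
F5 → E4
B5 → A#4
Fbb6 → Ebb5
D#5 → C##4
A#4 → G##3
Cb5 → Bb3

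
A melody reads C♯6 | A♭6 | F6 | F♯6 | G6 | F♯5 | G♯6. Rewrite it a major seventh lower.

D5 Bbb5 Gb5 G5 Ab5 G4 A5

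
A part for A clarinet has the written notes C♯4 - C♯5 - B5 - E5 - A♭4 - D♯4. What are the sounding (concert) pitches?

A#3 A#4 G#5 C#5 F4 B#3

The A clarinet sounds a minor third below written, so transpose each written note down a minor third.
C#4 gives A#3
C#5 gives A#4
B5 gives G#5
E5 gives C#5
Ab4 gives F4
D#4 gives B#3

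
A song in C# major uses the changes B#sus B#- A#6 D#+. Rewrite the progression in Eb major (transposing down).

Dsus D- C6 F+

C# major down to Eb major is an augmented sixth; each chord root moves by that interval while the quality stays the same.
B#sus: root B# down an augmented sixth → D, giving Dsus.
B#-: root B# down an augmented sixth → D, giving D-.
A#6: root A# down an augmented sixth → C, giving C6.
D#+: root D# down an augmented sixth → F, giving F+.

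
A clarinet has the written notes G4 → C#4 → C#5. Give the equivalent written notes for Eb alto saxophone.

C#5 F##4 F##5

First find concert pitch: the A clarinet sounds a minor third below written, so G4 C#4 C#5 sounds E4 A#3 A#4.
Then write for Eb alto saxophone: it sounds a major sixth below written, so the part must be a major sixth above concert.
E4 → C#5
A#3 → F##4
A#4 → F##5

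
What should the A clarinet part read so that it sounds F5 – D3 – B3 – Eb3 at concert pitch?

Written C4 sounds as A3 on the A clarinet, so concert pitches are written a minor third up.
F5 gives Ab5
D3 gives F3
B3 gives D4
Eb3 gives Gb3

Ab5 F3 D4 Gb3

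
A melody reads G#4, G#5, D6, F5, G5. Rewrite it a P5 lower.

C#4 C#5 G5 Bb4 C5

G#4 → C#4
G#5 → C#5
D6 → G5
F5 → Bb4
G5 → C5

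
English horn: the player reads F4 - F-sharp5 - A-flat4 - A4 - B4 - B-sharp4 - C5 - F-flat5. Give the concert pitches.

The English horn sounds a perfect fifth below written, so transpose each written note down a perfect fifth.
F4 -> Bb3
F#5 -> B4
Ab4 -> Db4
A4 -> D4
B4 -> E4
B#4 -> E#4
C5 -> F4
Fb5 -> Bbb4

Bb3 B4 Db4 D4 E4 E#4 F4 Bbb4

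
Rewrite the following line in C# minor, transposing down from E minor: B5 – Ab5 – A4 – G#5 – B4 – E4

E minor to C# minor down is a minor third, so every note moves down by that interval.
B5 to G#5
Ab5 to F5
A4 to F#4
G#5 to E#5
B4 to G#4
E4 to C#4

G#5 F5 F#4 E#5 G#4 C#4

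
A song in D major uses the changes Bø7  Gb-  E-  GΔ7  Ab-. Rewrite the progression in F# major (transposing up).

D#ø7 Bb- G#- BΔ7 C-

D major up to F# major is a major third; each chord root moves by that interval while the quality stays the same.
Bø7: root B up a major third → D#, giving D#ø7.
Gb-: root Gb up a major third → Bb, giving Bb-.
E-: root E up a major third → G#, giving G#-.
GΔ7: root G up a major third → B, giving BΔ7.
Ab-: root Ab up a major third → C, giving C-.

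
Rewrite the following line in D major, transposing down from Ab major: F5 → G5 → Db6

B4 C#5 G5

From Ab down to D is a diminished fifth; apply that to each pitch.
F5 becomes B4
G5 becomes C#5
Db6 becomes G5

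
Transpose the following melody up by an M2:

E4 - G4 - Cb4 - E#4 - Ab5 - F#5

E4 gives F#4
G4 gives A4
Cb4 gives Db4
E#4 gives F##4
Ab5 gives Bb5
F#5 gives G#5

F#4 A4 Db4 F##4 Bb5 G#5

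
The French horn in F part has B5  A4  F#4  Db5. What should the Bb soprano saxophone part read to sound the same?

First find concert pitch: the French horn in F sounds a perfect fifth below written, so B5 A4 F#4 Db5 sounds E5 D4 B3 Gb4.
Then write for Bb soprano saxophone: it sounds a major second below written, so the part must be a major second above concert.
E5 → F#5
D4 → E4
B3 → C#4
Gb4 → Ab4

F#5 E4 C#4 Ab4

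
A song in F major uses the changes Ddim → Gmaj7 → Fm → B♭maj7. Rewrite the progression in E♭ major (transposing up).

Cdim Fmaj7 Ebm Abmaj7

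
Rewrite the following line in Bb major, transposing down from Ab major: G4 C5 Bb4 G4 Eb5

A3 D4 C4 A3 F4

Ab major to Bb major down is a minor seventh, so every note moves down by that interval.
G4 to A3
C5 to D4
Bb4 to C4
G4 to A3
Eb5 to F4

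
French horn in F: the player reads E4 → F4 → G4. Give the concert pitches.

A3 Bb3 C4

The French horn in F sounds a perfect fifth below written, so transpose each written note down a perfect fifth.
E4 to A3
F4 to Bb3
G4 to C4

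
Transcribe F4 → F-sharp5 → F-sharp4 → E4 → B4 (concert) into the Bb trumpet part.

The Bb trumpet sounds a major second below written, so the written part must be a major second above concert — transpose each note up.
F4 -> G4
F#5 -> G#5
F#4 -> G#4
E4 -> F#4
B4 -> C#5

G4 G#5 G#4 F#4 C#5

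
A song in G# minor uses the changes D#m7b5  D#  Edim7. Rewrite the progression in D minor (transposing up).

G# minor up to D minor is a diminished fifth; each chord root moves by that interval while the quality stays the same.
D#m7b5: root D# up a diminished fifth → A, giving Am7b5.
D#: root D# up a diminished fifth → A, giving A.
Edim7: root E up a diminished fifth → Bb, giving Bbdim7.

Am7b5 A Bbdim7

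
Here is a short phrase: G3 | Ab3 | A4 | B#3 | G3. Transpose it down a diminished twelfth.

C#2 D2 D#3 E##2 C#2

A diminished twelfth down from G3 gives C#2.
A diminished twelfth down from Ab3 gives D2.
A4 down a diminished twelfth is D#3.
B#3: a twelfth down reaches E, and 18 semitones makes it E##2.
G3 down a diminished twelfth is C#2.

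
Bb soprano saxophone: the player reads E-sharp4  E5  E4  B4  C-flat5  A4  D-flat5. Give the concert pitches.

D#4 D5 D4 A4 Bbb4 G4 Cb5

The Bb soprano saxophone sounds a major second below written, so transpose each written note down a major second.
E#4 → D#4
E5 → D5
E4 → D4
B4 → A4
Cb5 → Bbb4
A4 → G4
Db5 → Cb5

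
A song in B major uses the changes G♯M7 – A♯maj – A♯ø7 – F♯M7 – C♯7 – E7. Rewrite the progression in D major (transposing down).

B major down to D major is a major sixth; each chord root moves by that interval while the quality stays the same.
G♯M7: root G♯ down a major sixth → B, giving BM7.
A♯maj: root A♯ down a major sixth → C#, giving C#maj.
A♯ø7: root A♯ down a major sixth → C#, giving C#ø7.
F♯M7: root F♯ down a major sixth → A, giving AM7.
C♯7: root C♯ down a major sixth → E, giving E7.
E7: root E down a major sixth → G, giving G7.

BM7 C#maj C#ø7 AM7 E7 G7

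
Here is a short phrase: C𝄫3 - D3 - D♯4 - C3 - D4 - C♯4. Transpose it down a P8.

Cbb2 D2 D#3 C2 D3 C#3

Cbb3 gives Cbb2
D3 gives D2
D#4 gives D#3
C3 gives C2
D4 gives D3
C#4 gives C#3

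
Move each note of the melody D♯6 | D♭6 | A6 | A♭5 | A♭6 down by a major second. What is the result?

C#6 Cb6 G6 Gb5 Gb6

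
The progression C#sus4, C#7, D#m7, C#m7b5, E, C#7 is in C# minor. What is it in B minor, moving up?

C# minor up to B minor is a minor seventh; each chord root moves by that interval while the quality stays the same.
C#sus4: root C# up a minor seventh → B, giving Bsus4.
C#7: root C# up a minor seventh → B, giving B7.
D#m7: root D# up a minor seventh → C#, giving C#m7.
C#m7b5: root C# up a minor seventh → B, giving Bm7b5.
E: root E up a minor seventh → D, giving D.
C#7: root C# up a minor seventh → B, giving B7.

Bsus4 B7 C#m7 Bm7b5 D B7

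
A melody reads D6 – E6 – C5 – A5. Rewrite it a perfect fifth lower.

G5 A5 F4 D5

D6 to G5
E6 to A5
C5 to F4
A5 to D5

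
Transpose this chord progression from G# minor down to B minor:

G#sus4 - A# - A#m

G# minor down to B minor is a major sixth; each chord root moves by that interval while the quality stays the same.
G#sus4: root G# down a major sixth → B, giving Bsus4.
A#: root A# down a major sixth → C#, giving C#.
A#m: root A# down a major sixth → C#, giving C#m.

Bsus4 C# C#m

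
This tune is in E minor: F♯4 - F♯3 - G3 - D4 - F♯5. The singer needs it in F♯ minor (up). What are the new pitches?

G#4 G#3 A3 E4 G#5

From E up to F♯ is a major second; apply that to each pitch.
F#4 → G#4
F#3 → G#3
G3 → A3
D4 → E4
F#5 → G#5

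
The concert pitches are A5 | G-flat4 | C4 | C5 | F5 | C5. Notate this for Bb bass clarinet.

B6 Ab5 D5 D6 G6 D6

Written C4 sounds as Bb2 on the Bb bass clarinet, so concert pitches are written a major ninth up.
A5 becomes B6
Gb4 becomes Ab5
C4 becomes D5
C5 becomes D6
F5 becomes G6
C5 becomes D6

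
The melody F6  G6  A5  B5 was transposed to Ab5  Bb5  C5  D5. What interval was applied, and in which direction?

From F6 to Ab5 is 6 letter names — a sixth of some quality.
Ab5 to F6 is 9 semitones, which makes it a major sixth; the second version is lower, so the direction is down.
Checking another pair — B5 → D5 — gives the same interval.

down a major sixth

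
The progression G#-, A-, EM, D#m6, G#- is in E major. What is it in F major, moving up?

A- Bb- FM Em6 A-

E major up to F major is a minor second; each chord root moves by that interval while the quality stays the same.
G#-: root G# up a minor second → A, giving A-.
A-: root A up a minor second → Bb, giving Bb-.
EM: root E up a minor second → F, giving FM.
D#m6: root D# up a minor second → E, giving Em6.
G#-: root G# up a minor second → A, giving A-.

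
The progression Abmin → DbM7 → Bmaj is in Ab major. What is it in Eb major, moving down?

Ebmin AbM7 F#maj

Ab major down to Eb major is a perfect fourth; each chord root moves by that interval while the quality stays the same.
Abmin: root Ab down a perfect fourth → Eb, giving Ebmin.
DbM7: root Db down a perfect fourth → Ab, giving AbM7.
Bmaj: root B down a perfect fourth → F#, giving F#maj.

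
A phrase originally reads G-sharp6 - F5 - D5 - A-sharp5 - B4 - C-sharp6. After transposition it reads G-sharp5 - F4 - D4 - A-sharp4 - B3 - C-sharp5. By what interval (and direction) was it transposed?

Take the first pair: G#6 → G#5. G to G spans 8 letter names, so the interval is some kind of octave.
G#5 to G#6 is 12 semitones, which makes it a perfect octave; the second version is lower, so the direction is down.
Checking another pair — C#6 → C#5 — gives the same interval.

down a perfect octave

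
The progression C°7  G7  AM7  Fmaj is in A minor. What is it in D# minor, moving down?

A minor down to D# minor is a diminished fifth; each chord root moves by that interval while the quality stays the same.
C°7: root C down a diminished fifth → F#, giving F#°7.
G7: root G down a diminished fifth → C#, giving C#7.
AM7: root A down a diminished fifth → D#, giving D#M7.
Fmaj: root F down a diminished fifth → B, giving Bmaj.

F#°7 C#7 D#M7 Bmaj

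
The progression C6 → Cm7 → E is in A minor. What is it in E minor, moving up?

A minor up to E minor is a perfect fifth; each chord root moves by that interval while the quality stays the same.
C6: root C up a perfect fifth → G, giving G6.
Cm7: root C up a perfect fifth → G, giving Gm7.
E: root E up a perfect fifth → B, giving B.

G6 Gm7 B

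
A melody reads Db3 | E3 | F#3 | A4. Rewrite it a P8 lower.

Db3 gives Db2
E3 gives E2
F#3 gives F#2
A4 gives A3

Db2 E2 F#2 A3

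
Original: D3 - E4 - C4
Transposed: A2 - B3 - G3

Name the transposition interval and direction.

down a perfect fourth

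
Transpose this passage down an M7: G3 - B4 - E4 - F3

G3 -> Ab2
B4 -> C4
E4 -> F3
F3 -> Gb2

Ab2 C4 F3 Gb2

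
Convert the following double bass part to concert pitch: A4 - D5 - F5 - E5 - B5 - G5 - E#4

A3 D4 F4 E4 B4 G4 E#3

Written C4 on the double bass sounds as C3, a perfect octave lower; apply that shift to every note.
A4 gives A3
D5 gives D4
F5 gives F4
E5 gives E4
B5 gives B4
G5 gives G4
E#4 gives E#3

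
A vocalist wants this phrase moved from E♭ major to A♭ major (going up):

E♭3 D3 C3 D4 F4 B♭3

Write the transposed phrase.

E♭ major to A♭ major up is a perfect fourth, so every note moves up by that interval.
Eb3 gives Ab3
D3 gives G3
C3 gives F3
D4 gives G4
F4 gives Bb4
Bb3 gives Eb4

Ab3 G3 F3 G4 Bb4 Eb4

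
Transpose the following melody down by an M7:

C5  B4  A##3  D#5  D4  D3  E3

Db4 C4 B#2 E4 Eb3 Eb2 F2

C5: a seventh down reaches D, and 11 semitones makes it Db4.
B4: a seventh down reaches C, and 11 semitones makes it C4.
A major seventh down from A##3 gives B#2.
D#5 down a major seventh is E4.
D4 down a major seventh is Eb3.
D3: a seventh down reaches E, and 11 semitones makes it Eb2.
E3: a seventh down reaches F, and 11 semitones makes it F2.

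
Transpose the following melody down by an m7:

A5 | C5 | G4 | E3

A minor seventh down from A5 gives B4.
C5 down a minor seventh is D4.
A minor seventh down from G4 gives A3.
A minor seventh down from E3 gives F#2.

B4 D4 A3 F#2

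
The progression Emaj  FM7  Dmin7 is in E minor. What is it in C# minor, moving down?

E minor down to C# minor is a minor third; each chord root moves by that interval while the quality stays the same.
Emaj: root E down a minor third → C#, giving C#maj.
FM7: root F down a minor third → D, giving DM7.
Dmin7: root D down a minor third → B, giving Bmin7.

C#maj DM7 Bmin7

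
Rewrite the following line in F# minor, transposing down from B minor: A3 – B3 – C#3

From B down to F# is a perfect fourth; apply that to each pitch.
A3 to E3
B3 to F#3
C#3 to G#2

E3 F#3 G#2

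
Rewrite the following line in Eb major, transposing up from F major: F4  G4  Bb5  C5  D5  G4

Eb5 F5 Ab6 Bb5 C6 F5

From F up to Eb is a minor seventh; apply that to each pitch.
F4 gives Eb5
G4 gives F5
Bb5 gives Ab6
C5 gives Bb5
D5 gives C6
G4 gives F5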